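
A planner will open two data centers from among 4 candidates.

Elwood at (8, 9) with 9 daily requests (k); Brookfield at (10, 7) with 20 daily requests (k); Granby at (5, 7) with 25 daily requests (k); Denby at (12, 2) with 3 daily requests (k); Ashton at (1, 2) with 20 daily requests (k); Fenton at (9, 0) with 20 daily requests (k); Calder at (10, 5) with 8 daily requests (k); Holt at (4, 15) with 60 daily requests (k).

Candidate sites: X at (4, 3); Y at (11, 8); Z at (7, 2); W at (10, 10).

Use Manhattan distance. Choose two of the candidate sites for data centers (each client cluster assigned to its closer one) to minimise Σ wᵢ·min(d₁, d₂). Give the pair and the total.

Evaluate every pair (each demand assigned to the nearer of the two):
  {Z, W}: total = 1177
  {X, W}: total = 1179
  {X, Y}: total = 1214
  {X, Z}: total = 1300
  {Y, Z}: total = 1338
  {Y, W}: total = 1475
Best pair: {Z, W} with total 1177.

{Z, W}, total 1177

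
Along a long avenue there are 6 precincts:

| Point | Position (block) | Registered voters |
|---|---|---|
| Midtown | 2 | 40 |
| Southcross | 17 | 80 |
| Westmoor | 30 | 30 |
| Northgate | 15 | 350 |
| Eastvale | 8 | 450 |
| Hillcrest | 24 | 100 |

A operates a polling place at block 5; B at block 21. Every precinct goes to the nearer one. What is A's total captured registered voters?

The indifferent point is the midpoint (5+21)/2 = 13; precincts left of it (closer to A at 5) go to A, those right go to B.
  Midtown at 2 (w=40) → A
  Eastvale at 8 (w=450) → A
  Northgate at 15 (w=350) → B
  Southcross at 17 (w=80) → B
  Hillcrest at 24 (w=100) → B
  Westmoor at 30 (w=30) → B
A captures 490; B captures 560.

490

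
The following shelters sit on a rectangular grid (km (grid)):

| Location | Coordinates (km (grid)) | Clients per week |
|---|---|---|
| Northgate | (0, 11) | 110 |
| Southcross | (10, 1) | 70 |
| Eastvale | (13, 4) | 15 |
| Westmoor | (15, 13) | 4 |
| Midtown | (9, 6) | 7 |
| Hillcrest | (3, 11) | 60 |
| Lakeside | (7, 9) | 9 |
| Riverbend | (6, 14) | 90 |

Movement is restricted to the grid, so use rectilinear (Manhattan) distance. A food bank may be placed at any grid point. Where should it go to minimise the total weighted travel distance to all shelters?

(6, 11)

Manhattan distance separates: Σwᵢ(|x−xᵢ|+|y−yᵢ|) = Σwᵢ|x−xᵢ| + Σwᵢ|y−yᵢ|, so x and y are optimised independently as 1-D weighted medians.
Total weight W = 365; half = 182.5.
x-coordinate, sorted with cumulative weight:
  x=0 (Northgate, w=110) cum 110
  x=3 (Hillcrest, w=60) cum 170
  x=6 (Riverbend, w=90) cum 260  ← median
  x=7 (Lakeside, w=9) cum 269
  x=9 (Midtown, w=7) cum 276
  x=10 (Southcross, w=70) cum 346
  x=13 (Eastvale, w=15) cum 361
  x=15 (Westmoor, w=4) cum 365
⇒ x* = 6
y-coordinate, sorted with cumulative weight:
  y=1 (Southcross, w=70) cum 70
  y=4 (Eastvale, w=15) cum 85
  y=6 (Midtown, w=7) cum 92
  y=9 (Lakeside, w=9) cum 101
  y=11 (Northgate, w=110) cum 211  ← median
  y=11 (Hillcrest, w=60) cum 271
  y=13 (Westmoor, w=4) cum 275
  y=14 (Riverbend, w=90) cum 365
⇒ y* = 11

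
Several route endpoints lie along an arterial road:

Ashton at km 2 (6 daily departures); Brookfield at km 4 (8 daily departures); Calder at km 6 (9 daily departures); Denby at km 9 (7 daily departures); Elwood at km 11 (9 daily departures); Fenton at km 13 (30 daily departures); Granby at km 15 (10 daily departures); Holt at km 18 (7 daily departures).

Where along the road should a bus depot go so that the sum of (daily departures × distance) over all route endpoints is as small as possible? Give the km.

For a sum of weighted absolute distances on a line, the optimum is the weighted median (not the mean). Total weight W = 86; half-weight = 43.
Sort by position and accumulate weight:
  km 2 (Ashton, w=6) → cum 6
  km 4 (Brookfield, w=8) → cum 14
  km 6 (Calder, w=9) → cum 23
  km 9 (Denby, w=7) → cum 30
  km 11 (Elwood, w=9) → cum 39
  km 13 (Fenton, w=30) → cum 69  ≥ 43 → median here
  km 15 (Granby, w=10) → cum 79
  km 18 (Holt, w=7) → cum 86
Optimal location: km 13.

x = 13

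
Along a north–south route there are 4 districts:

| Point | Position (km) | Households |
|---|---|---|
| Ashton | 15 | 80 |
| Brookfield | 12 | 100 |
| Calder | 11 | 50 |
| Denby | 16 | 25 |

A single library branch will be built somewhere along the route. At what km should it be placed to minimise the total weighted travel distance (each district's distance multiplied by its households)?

For a sum of weighted absolute distances on a line, the optimum is the weighted median (not the mean). Total weight W = 255; half-weight = 127.5.
Sort by position and accumulate weight:
  km 11 (Calder, w=50) → cum 50
  km 12 (Brookfield, w=100) → cum 150  ≥ 127.5 → median here
  km 15 (Ashton, w=80) → cum 230
  km 16 (Denby, w=25) → cum 255
Optimal location: km 12.

x = 12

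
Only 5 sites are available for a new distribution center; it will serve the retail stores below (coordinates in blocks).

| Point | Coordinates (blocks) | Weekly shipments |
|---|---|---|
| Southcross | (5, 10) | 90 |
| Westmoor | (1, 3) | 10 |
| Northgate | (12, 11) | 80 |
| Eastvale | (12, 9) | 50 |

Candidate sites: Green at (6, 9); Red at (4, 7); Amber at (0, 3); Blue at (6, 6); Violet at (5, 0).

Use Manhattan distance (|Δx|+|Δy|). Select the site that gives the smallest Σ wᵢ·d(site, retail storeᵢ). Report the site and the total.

Green, total 1230 blocks

Total weighted distance at each candidate:
  Green (6, 9): total = 1230
  Red (4, 7): total = 1890
  Amber (0, 3): total = 3590
  Blue (6, 6): total = 1860
  Violet (5, 0): total = 3210
Minimum is at Green with total 1230 blocks.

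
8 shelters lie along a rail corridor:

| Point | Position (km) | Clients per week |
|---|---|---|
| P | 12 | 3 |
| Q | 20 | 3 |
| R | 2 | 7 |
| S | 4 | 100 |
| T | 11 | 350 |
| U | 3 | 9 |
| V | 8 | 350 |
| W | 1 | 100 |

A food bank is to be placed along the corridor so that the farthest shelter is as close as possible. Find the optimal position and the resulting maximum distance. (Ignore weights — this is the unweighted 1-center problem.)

location 10.5, max distance 9.5

The 1-center on a line is the midpoint of the two extreme points: leftmost at 1, rightmost at 20.
Optimal location = (1 + 20)/2 = 10.5; maximum distance = (20 − 1)/2 = 9.5.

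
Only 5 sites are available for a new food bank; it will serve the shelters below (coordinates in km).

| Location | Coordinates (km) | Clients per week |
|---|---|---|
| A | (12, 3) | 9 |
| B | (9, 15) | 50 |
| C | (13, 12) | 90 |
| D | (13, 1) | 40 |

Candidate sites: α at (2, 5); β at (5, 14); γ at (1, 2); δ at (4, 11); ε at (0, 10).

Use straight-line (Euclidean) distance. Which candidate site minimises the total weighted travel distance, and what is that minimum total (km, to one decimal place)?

Total weighted distance at each candidate:
  α (2, 5): total = 2343.8
  β (5, 14): total = 1676.2
  γ (1, 2): total = 2750.1
  δ (4, 11): total = 1775.1
  ε (0, 10): total = 2456.0
Minimum is at β with total 1676.2 km.

β, total 1676.2 km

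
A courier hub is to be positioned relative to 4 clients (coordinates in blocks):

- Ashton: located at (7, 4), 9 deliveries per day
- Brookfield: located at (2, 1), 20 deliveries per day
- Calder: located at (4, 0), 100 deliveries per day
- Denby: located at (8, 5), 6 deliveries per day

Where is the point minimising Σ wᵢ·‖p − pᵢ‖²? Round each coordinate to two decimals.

(4.08, 0.64)

The minimiser of Σwᵢ‖p−pᵢ‖² is the weighted centroid p* = (Σwᵢpᵢ)/(Σwᵢ).
Σwᵢ = 135.
Σwᵢxᵢ = 9·7 + 20·2 + 100·4 + 6·8 = 551.
Σwᵢyᵢ = 9·4 + 20·1 + 100·0 + 6·5 = 86.
x* = 551/135 = 4.08, y* = 86/135 = 0.64.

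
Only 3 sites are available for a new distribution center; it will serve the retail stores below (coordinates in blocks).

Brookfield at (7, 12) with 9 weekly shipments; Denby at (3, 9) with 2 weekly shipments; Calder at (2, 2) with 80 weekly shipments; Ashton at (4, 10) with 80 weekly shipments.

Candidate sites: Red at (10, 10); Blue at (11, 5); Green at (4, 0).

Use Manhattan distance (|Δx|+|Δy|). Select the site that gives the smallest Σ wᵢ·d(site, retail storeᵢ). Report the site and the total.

Green, total 1275 blocks

Total weighted distance at each candidate:
  Red (10, 10): total = 1821
  Blue (11, 5): total = 2043
  Green (4, 0): total = 1275
Minimum is at Green with total 1275 blocks.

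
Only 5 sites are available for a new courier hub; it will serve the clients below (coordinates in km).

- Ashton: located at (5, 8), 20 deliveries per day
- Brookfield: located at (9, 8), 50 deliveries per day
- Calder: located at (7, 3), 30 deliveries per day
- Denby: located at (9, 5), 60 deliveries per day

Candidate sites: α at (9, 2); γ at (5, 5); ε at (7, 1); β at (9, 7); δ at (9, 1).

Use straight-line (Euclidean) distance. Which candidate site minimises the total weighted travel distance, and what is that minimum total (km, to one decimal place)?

β, total 386.6 km

Total weighted distance at each candidate:
  α (9, 2): total = 691.3
  γ (5, 5): total = 634.9
  ε (7, 1): total = 837.9
  β (9, 7): total = 386.6
  δ (9, 1): total = 836.1
Minimum is at β with total 386.6 km.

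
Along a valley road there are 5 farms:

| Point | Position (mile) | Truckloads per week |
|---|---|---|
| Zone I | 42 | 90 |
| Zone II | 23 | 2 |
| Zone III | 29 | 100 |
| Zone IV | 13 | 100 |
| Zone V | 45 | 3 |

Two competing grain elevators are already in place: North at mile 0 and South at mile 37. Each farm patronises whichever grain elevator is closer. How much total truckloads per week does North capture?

100

The indifferent point is the midpoint (0+37)/2 = 18.5; farms left of it (closer to North at 0) go to North, those right go to South.
  Zone IV at 13 (w=100) → North
  Zone II at 23 (w=2) → South
  Zone III at 29 (w=100) → South
  Zone I at 42 (w=90) → South
  Zone V at 45 (w=3) → South
North captures 100; South captures 195.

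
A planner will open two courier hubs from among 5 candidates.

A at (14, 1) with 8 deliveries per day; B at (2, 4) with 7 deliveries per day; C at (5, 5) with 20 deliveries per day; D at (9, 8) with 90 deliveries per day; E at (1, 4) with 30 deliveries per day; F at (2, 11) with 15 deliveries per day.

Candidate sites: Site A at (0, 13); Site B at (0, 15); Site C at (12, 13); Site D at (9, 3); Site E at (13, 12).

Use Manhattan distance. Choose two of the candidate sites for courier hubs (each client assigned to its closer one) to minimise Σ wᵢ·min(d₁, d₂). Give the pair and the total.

Evaluate every pair (each demand assigned to the nearer of the two):
  {Site A, Site D}: total = 1012
  {Site B, Site D}: total = 1042
  {Site C, Site D}: total = 1132
  {Site D, Site E}: total = 1132
  {Site A, Site E}: total = 1513
  {Site A, Site C}: total = 1529
  {Site B, Site E}: total = 1657
  {Site B, Site C}: total = 1673
  {Site C, Site E}: total = 2029
  {Site A, Site B}: total = 2165
Best pair: {Site A, Site D} with total 1012.

{Site A, Site D}, total 1012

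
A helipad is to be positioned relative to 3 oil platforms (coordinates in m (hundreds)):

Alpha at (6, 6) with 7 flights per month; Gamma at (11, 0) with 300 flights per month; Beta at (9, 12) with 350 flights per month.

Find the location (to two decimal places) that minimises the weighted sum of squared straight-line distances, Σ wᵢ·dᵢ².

The minimiser of Σwᵢ‖p−pᵢ‖² is the weighted centroid p* = (Σwᵢpᵢ)/(Σwᵢ).
Σwᵢ = 657.
Σwᵢxᵢ = 7·6 + 300·11 + 350·9 = 6492.
Σwᵢyᵢ = 7·6 + 300·0 + 350·12 = 4242.
x* = 6492/657 = 9.88, y* = 4242/657 = 6.46.

(9.88, 6.46)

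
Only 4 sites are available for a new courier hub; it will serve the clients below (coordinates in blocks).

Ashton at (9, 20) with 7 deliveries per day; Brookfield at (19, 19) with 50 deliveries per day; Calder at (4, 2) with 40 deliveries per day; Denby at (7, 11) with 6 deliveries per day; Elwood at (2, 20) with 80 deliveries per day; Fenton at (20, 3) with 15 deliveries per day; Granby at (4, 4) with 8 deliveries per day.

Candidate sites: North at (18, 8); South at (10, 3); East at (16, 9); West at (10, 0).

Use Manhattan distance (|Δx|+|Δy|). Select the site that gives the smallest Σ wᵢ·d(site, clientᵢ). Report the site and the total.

Total weighted distance at each candidate:
  North (18, 8): total = 4120
  South (10, 3): total = 3928
  East (16, 9): total = 3888
  West (10, 0): total = 4466
Minimum is at East with total 3888 blocks.

East, total 3888 blocks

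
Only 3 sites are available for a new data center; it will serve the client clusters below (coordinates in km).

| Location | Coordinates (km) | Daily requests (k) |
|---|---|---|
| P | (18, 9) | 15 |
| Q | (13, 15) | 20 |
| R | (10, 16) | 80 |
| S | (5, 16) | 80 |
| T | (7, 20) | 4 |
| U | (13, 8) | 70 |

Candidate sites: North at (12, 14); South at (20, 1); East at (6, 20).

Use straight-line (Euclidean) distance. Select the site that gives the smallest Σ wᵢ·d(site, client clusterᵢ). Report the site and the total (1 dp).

Total weighted distance at each candidate:
  North (12, 14): total = 1411.2
  South (20, 1): total = 4361.1
  East (6, 20): total = 2175.1
Minimum is at North with total 1411.2 km.

North, total 1411.2 km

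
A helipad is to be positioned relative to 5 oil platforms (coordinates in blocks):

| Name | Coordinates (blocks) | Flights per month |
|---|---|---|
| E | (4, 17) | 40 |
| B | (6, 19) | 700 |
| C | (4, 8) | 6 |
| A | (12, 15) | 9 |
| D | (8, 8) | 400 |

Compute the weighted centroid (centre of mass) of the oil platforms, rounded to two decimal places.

The minimiser of Σwᵢ‖p−pᵢ‖² is the weighted centroid p* = (Σwᵢpᵢ)/(Σwᵢ).
Σwᵢ = 1155.
Σwᵢxᵢ = 40·4 + 700·6 + 6·4 + 9·12 + 400·8 = 7692.
Σwᵢyᵢ = 40·17 + 700·19 + 6·8 + 9·15 + 400·8 = 17363.
x* = 7692/1155 = 6.66, y* = 17363/1155 = 15.03.

(6.66, 15.03)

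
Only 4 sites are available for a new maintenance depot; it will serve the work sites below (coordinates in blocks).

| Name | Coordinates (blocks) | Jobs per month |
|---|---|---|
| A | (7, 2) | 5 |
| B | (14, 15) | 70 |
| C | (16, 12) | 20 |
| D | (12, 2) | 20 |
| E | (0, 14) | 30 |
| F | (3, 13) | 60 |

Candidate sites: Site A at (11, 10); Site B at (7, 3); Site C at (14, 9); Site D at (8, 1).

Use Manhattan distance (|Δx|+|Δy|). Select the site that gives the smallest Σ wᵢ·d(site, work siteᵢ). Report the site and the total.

Site A, total 2050 blocks

Total weighted distance at each candidate:
  Site A (11, 10): total = 2050
  Site B (7, 3): total = 3195
  Site C (14, 9): total = 2240
  Site D (8, 1): total = 3540
Minimum is at Site A with total 2050 blocks.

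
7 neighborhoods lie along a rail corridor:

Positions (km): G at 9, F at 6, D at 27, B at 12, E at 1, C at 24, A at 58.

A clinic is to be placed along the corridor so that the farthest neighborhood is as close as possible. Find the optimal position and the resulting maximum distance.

location 29.5, max distance 28.5

The 1-center on a line is the midpoint of the two extreme points: leftmost at 1, rightmost at 58.
Optimal location = (1 + 58)/2 = 29.5; maximum distance = (58 − 1)/2 = 28.5.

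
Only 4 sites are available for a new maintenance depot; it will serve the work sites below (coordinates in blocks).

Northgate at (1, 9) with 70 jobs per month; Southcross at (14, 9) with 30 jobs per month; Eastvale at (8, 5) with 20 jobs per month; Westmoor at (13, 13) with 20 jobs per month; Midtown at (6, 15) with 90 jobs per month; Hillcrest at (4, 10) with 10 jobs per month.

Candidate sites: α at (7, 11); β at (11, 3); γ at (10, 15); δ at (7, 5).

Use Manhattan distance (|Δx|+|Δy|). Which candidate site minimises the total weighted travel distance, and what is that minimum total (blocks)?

α, total 1620 blocks

Total weighted distance at each candidate:
  α (7, 11): total = 1620
  β (11, 3): total = 3400
  γ (10, 15): total = 2160
  δ (7, 5): total = 2400
Minimum is at α with total 1620 blocks.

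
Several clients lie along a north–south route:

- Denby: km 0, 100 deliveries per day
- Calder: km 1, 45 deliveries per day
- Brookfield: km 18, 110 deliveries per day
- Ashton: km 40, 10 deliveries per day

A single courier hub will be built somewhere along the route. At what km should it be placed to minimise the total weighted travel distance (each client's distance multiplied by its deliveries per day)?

x = 1

For a sum of weighted absolute distances on a line, the optimum is the weighted median (not the mean). Total weight W = 265; half-weight = 132.5.
Sort by position and accumulate weight:
  km 0 (Denby, w=100) → cum 100
  km 1 (Calder, w=45) → cum 145  ≥ 132.5 → median here
  km 18 (Brookfield, w=110) → cum 255
  km 40 (Ashton, w=10) → cum 265
Optimal location: km 1.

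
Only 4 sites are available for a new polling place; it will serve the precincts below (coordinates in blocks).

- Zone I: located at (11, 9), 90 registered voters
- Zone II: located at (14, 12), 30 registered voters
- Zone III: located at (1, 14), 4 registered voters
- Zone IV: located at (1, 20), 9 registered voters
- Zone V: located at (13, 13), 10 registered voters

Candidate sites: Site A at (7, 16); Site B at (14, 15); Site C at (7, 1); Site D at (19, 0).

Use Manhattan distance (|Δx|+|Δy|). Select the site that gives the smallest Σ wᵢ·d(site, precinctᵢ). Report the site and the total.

Site B, total 1148 blocks

Total weighted distance at each candidate:
  Site A (7, 16): total = 1532
  Site B (14, 15): total = 1148
  Site C (7, 1): total = 2101
  Site D (19, 0): total = 2700
Minimum is at Site B with total 1148 blocks.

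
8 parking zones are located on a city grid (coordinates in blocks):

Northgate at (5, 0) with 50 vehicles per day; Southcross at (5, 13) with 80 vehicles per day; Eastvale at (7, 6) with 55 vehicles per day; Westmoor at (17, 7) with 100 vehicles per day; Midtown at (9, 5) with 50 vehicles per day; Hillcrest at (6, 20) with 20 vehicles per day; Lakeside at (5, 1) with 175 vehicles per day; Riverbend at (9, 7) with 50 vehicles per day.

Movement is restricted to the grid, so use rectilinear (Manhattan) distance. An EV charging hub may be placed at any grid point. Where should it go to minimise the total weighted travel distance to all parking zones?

(5, 6)

Manhattan distance separates: Σwᵢ(|x−xᵢ|+|y−yᵢ|) = Σwᵢ|x−xᵢ| + Σwᵢ|y−yᵢ|, so x and y are optimised independently as 1-D weighted medians.
Total weight W = 580; half = 290.
x-coordinate, sorted with cumulative weight:
  x=5 (Northgate, w=50) cum 50
  x=5 (Southcross, w=80) cum 130
  x=5 (Lakeside, w=175) cum 305  ← median
  x=6 (Hillcrest, w=20) cum 325
  x=7 (Eastvale, w=55) cum 380
  x=9 (Midtown, w=50) cum 430
  x=9 (Riverbend, w=50) cum 480
  x=17 (Westmoor, w=100) cum 580
⇒ x* = 5
y-coordinate, sorted with cumulative weight:
  y=0 (Northgate, w=50) cum 50
  y=1 (Lakeside, w=175) cum 225
  y=5 (Midtown, w=50) cum 275
  y=6 (Eastvale, w=55) cum 330  ← median
  y=7 (Westmoor, w=100) cum 430
  y=7 (Riverbend, w=50) cum 480
  y=13 (Southcross, w=80) cum 560
  y=20 (Hillcrest, w=20) cum 580
⇒ y* = 6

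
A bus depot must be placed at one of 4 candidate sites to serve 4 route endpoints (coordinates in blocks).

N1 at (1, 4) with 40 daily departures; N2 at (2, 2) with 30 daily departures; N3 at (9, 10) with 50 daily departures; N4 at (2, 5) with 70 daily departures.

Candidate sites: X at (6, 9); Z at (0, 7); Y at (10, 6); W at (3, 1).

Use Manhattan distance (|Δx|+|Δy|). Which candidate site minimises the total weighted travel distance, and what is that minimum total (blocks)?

Total weighted distance at each candidate:
  X (6, 9): total = 1490
  Z (0, 7): total = 1250
  Y (10, 6): total = 1680
  W (3, 1): total = 1360
Minimum is at Z with total 1250 blocks.

Z, total 1250 blocks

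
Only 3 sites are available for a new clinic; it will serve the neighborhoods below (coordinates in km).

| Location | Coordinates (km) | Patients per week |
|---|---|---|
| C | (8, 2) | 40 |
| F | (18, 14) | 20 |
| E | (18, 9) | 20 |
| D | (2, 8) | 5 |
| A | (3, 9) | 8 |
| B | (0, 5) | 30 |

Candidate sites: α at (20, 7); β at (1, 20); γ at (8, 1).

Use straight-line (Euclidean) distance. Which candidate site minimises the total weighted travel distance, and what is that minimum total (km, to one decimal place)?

Total weighted distance at each candidate:
  α (20, 7): total = 1552.2
  β (1, 20): total = 2138.7
  γ (8, 1): total = 1014.0
Minimum is at γ with total 1014.0 km.

γ, total 1014.0 km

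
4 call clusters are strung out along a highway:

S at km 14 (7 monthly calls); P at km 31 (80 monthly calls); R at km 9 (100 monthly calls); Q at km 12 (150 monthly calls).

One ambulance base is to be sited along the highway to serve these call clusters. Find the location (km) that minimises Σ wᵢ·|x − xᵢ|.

x = 12

For a sum of weighted absolute distances on a line, the optimum is the weighted median (not the mean). Total weight W = 337; half-weight = 168.5.
Sort by position and accumulate weight:
  km 9 (R, w=100) → cum 100
  km 12 (Q, w=150) → cum 250  ≥ 168.5 → median here
  km 14 (S, w=7) → cum 257
  km 31 (P, w=80) → cum 337
Optimal location: km 12.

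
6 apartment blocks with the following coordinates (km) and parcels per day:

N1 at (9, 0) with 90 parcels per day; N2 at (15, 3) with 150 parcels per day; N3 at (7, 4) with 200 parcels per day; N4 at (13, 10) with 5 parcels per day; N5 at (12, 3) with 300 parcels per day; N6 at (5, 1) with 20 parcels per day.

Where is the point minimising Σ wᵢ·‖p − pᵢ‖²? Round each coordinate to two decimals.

The minimiser of Σwᵢ‖p−pᵢ‖² is the weighted centroid p* = (Σwᵢpᵢ)/(Σwᵢ).
Σwᵢ = 765.
Σwᵢxᵢ = 90·9 + 150·15 + 200·7 + 5·13 + 300·12 + 20·5 = 8225.
Σwᵢyᵢ = 90·0 + 150·3 + 200·4 + 5·10 + 300·3 + 20·1 = 2220.
x* = 8225/765 = 10.75, y* = 2220/765 = 2.90.

(10.75, 2.90)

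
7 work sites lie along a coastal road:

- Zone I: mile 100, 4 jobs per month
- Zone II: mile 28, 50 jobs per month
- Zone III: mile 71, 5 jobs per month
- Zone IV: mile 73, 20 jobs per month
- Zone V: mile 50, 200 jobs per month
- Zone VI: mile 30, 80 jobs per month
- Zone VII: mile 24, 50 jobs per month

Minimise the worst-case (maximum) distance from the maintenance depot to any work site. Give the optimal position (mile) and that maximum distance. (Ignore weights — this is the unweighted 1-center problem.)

The 1-center on a line is the midpoint of the two extreme points: leftmost at 24, rightmost at 100.
Optimal location = (24 + 100)/2 = 62; maximum distance = (100 − 24)/2 = 38.

location 62, max distance 38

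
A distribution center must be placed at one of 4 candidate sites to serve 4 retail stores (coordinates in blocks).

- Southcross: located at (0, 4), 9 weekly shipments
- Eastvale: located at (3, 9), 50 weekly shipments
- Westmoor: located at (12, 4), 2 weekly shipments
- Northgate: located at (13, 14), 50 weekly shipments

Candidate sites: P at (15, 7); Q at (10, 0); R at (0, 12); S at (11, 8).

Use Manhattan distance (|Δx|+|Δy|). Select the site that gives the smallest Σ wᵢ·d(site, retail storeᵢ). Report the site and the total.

S, total 995 blocks

Total weighted distance at each candidate:
  P (15, 7): total = 1324
  Q (10, 0): total = 1788
  R (0, 12): total = 1162
  S (11, 8): total = 995
Minimum is at S with total 995 blocks.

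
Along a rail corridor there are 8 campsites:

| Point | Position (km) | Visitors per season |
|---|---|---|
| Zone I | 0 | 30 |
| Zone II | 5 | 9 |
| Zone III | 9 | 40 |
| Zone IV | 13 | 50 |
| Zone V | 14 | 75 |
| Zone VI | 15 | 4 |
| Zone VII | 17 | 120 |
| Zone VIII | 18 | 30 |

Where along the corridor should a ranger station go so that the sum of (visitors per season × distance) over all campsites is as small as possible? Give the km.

x = 14

For a sum of weighted absolute distances on a line, the optimum is the weighted median (not the mean). Total weight W = 358; half-weight = 179.
Sort by position and accumulate weight:
  km 0 (Zone I, w=30) → cum 30
  km 5 (Zone II, w=9) → cum 39
  km 9 (Zone III, w=40) → cum 79
  km 13 (Zone IV, w=50) → cum 129
  km 14 (Zone V, w=75) → cum 204  ≥ 179 → median here
  km 15 (Zone VI, w=4) → cum 208
  km 17 (Zone VII, w=120) → cum 328
  km 18 (Zone VIII, w=30) → cum 358
Optimal location: km 14.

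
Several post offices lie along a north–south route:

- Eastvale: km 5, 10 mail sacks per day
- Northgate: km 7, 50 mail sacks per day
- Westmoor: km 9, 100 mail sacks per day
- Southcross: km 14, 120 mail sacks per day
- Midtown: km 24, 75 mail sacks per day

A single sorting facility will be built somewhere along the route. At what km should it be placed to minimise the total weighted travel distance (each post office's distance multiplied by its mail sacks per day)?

x = 14

For a sum of weighted absolute distances on a line, the optimum is the weighted median (not the mean). Total weight W = 355; half-weight = 177.5.
Sort by position and accumulate weight:
  km 5 (Eastvale, w=10) → cum 10
  km 7 (Northgate, w=50) → cum 60
  km 9 (Westmoor, w=100) → cum 160
  km 14 (Southcross, w=120) → cum 280  ≥ 177.5 → median here
  km 24 (Midtown, w=75) → cum 355
Optimal location: km 14.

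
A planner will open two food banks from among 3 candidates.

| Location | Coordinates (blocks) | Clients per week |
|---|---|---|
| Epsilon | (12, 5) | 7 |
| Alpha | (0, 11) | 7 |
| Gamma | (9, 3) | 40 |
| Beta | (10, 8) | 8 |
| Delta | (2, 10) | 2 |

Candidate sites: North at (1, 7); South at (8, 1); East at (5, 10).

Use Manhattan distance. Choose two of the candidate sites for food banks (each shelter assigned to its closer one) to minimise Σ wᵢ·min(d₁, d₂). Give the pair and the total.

{South, East}, total 280

Evaluate every pair (each demand assigned to the nearer of the two):
  {South, East}: total = 280
  {North, South}: total = 291
  {North, East}: total = 621
Best pair: {South, East} with total 280.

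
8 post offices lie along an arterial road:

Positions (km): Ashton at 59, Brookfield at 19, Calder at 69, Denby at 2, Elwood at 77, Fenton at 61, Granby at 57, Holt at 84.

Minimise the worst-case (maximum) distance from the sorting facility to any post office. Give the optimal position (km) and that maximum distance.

The 1-center on a line is the midpoint of the two extreme points: leftmost at 2, rightmost at 84.
Optimal location = (2 + 84)/2 = 43; maximum distance = (84 − 2)/2 = 41.

location 43, max distance 41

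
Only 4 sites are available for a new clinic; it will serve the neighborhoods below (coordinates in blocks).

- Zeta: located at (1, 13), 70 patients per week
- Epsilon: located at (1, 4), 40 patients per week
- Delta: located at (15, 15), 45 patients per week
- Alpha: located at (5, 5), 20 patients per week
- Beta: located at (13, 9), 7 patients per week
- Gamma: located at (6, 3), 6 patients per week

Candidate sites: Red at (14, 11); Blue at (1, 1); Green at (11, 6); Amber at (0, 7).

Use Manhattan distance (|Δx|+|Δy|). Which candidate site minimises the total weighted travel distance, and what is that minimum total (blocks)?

Amber, total 1990 blocks

Total weighted distance at each candidate:
  Red (14, 11): total = 2492
  Blue (1, 1): total = 2562
  Green (11, 6): total = 2478
  Amber (0, 7): total = 1990
Minimum is at Amber with total 1990 blocks.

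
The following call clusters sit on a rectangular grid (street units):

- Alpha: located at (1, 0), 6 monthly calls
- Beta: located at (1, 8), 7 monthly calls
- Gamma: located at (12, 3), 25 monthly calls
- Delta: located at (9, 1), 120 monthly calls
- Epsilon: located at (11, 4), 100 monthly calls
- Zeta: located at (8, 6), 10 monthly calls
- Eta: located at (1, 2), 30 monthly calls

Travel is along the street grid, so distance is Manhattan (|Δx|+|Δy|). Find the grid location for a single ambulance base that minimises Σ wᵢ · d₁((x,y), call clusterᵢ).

(9, 2)

Manhattan distance separates: Σwᵢ(|x−xᵢ|+|y−yᵢ|) = Σwᵢ|x−xᵢ| + Σwᵢ|y−yᵢ|, so x and y are optimised independently as 1-D weighted medians.
Total weight W = 298; half = 149.
x-coordinate, sorted with cumulative weight:
  x=1 (Alpha, w=6) cum 6
  x=1 (Beta, w=7) cum 13
  x=1 (Eta, w=30) cum 43
  x=8 (Zeta, w=10) cum 53
  x=9 (Delta, w=120) cum 173  ← median
  x=11 (Epsilon, w=100) cum 273
  x=12 (Gamma, w=25) cum 298
⇒ x* = 9
y-coordinate, sorted with cumulative weight:
  y=0 (Alpha, w=6) cum 6
  y=1 (Delta, w=120) cum 126
  y=2 (Eta, w=30) cum 156  ← median
  y=3 (Gamma, w=25) cum 181
  y=4 (Epsilon, w=100) cum 281
  y=6 (Zeta, w=10) cum 291
  y=8 (Beta, w=7) cum 298
⇒ y* = 2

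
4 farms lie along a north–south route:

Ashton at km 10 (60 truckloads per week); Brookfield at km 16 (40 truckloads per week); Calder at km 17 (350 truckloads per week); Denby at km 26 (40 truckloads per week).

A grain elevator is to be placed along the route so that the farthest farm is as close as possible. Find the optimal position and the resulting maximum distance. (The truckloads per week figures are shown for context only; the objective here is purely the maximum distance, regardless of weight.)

The 1-center on a line is the midpoint of the two extreme points: leftmost at 10, rightmost at 26.
Optimal location = (10 + 26)/2 = 18; maximum distance = (26 − 10)/2 = 8.

location 18, max distance 8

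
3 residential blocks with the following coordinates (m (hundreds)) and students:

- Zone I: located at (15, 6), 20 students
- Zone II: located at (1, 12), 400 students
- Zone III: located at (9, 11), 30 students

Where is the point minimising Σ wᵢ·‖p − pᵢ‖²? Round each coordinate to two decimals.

(2.16, 11.67)

The minimiser of Σwᵢ‖p−pᵢ‖² is the weighted centroid p* = (Σwᵢpᵢ)/(Σwᵢ).
Σwᵢ = 450.
Σwᵢxᵢ = 20·15 + 400·1 + 30·9 = 970.
Σwᵢyᵢ = 20·6 + 400·12 + 30·11 = 5250.
x* = 970/450 = 2.16, y* = 5250/450 = 11.67.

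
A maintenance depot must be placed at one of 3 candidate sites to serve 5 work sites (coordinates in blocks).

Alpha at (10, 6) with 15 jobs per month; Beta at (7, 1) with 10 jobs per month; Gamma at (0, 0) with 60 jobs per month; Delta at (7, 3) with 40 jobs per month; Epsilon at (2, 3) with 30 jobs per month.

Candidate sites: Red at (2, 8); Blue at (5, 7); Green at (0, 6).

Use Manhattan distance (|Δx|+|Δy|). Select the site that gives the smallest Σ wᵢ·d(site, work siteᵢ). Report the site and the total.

Green, total 1180 blocks

Total weighted distance at each candidate:
  Red (2, 8): total = 1420
  Blue (5, 7): total = 1340
  Green (0, 6): total = 1180
Minimum is at Green with total 1180 blocks.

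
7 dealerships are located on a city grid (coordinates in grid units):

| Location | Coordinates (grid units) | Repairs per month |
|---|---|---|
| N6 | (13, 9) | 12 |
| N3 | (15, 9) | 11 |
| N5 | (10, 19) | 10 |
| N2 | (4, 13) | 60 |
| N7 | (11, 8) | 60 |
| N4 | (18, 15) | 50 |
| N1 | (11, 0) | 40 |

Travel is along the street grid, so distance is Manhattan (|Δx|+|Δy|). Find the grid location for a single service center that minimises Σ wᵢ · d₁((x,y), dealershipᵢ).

Manhattan distance separates: Σwᵢ(|x−xᵢ|+|y−yᵢ|) = Σwᵢ|x−xᵢ| + Σwᵢ|y−yᵢ|, so x and y are optimised independently as 1-D weighted medians.
Total weight W = 243; half = 121.5.
x-coordinate, sorted with cumulative weight:
  x=4 (N2, w=60) cum 60
  x=10 (N5, w=10) cum 70
  x=11 (N7, w=60) cum 130  ← median
  x=11 (N1, w=40) cum 170
  x=13 (N6, w=12) cum 182
  x=15 (N3, w=11) cum 193
  x=18 (N4, w=50) cum 243
⇒ x* = 11
y-coordinate, sorted with cumulative weight:
  y=0 (N1, w=40) cum 40
  y=8 (N7, w=60) cum 100
  y=9 (N6, w=12) cum 112
  y=9 (N3, w=11) cum 123  ← median
  y=13 (N2, w=60) cum 183
  y=15 (N4, w=50) cum 233
  y=19 (N5, w=10) cum 243
⇒ y* = 9

(11, 9)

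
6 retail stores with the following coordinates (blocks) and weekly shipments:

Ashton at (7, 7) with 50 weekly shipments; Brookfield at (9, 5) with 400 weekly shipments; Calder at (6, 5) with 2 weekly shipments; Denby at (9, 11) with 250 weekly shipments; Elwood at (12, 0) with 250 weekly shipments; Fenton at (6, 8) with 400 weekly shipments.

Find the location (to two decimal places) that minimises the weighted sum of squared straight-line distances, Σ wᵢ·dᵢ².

The minimiser of Σwᵢ‖p−pᵢ‖² is the weighted centroid p* = (Σwᵢpᵢ)/(Σwᵢ).
Σwᵢ = 1352.
Σwᵢxᵢ = 50·7 + 400·9 + 2·6 + 250·9 + 250·12 + 400·6 = 11612.
Σwᵢyᵢ = 50·7 + 400·5 + 2·5 + 250·11 + 250·0 + 400·8 = 8310.
x* = 11612/1352 = 8.59, y* = 8310/1352 = 6.15.

(8.59, 6.15)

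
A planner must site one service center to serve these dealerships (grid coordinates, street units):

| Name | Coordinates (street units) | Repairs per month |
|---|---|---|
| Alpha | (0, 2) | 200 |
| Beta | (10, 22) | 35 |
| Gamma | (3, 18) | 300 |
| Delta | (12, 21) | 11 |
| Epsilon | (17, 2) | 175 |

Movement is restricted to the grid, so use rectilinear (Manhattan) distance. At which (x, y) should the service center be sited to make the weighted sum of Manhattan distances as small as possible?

(3, 2)

Manhattan distance separates: Σwᵢ(|x−xᵢ|+|y−yᵢ|) = Σwᵢ|x−xᵢ| + Σwᵢ|y−yᵢ|, so x and y are optimised independently as 1-D weighted medians.
Total weight W = 721; half = 360.5.
x-coordinate, sorted with cumulative weight:
  x=0 (Alpha, w=200) cum 200
  x=3 (Gamma, w=300) cum 500  ← median
  x=10 (Beta, w=35) cum 535
  x=12 (Delta, w=11) cum 546
  x=17 (Epsilon, w=175) cum 721
⇒ x* = 3
y-coordinate, sorted with cumulative weight:
  y=2 (Alpha, w=200) cum 200
  y=2 (Epsilon, w=175) cum 375  ← median
  y=18 (Gamma, w=300) cum 675
  y=21 (Delta, w=11) cum 686
  y=22 (Beta, w=35) cum 721
⇒ y* = 2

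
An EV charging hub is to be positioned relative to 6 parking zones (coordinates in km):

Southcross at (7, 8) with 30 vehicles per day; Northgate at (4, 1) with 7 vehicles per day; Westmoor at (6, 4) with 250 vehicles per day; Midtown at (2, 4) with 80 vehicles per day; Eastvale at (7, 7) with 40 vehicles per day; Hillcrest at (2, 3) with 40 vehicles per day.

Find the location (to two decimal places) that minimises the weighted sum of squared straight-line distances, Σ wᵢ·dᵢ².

The minimiser of Σwᵢ‖p−pᵢ‖² is the weighted centroid p* = (Σwᵢpᵢ)/(Σwᵢ).
Σwᵢ = 447.
Σwᵢxᵢ = 30·7 + 7·4 + 250·6 + 80·2 + 40·7 + 40·2 = 2258.
Σwᵢyᵢ = 30·8 + 7·1 + 250·4 + 80·4 + 40·7 + 40·3 = 1967.
x* = 2258/447 = 5.05, y* = 1967/447 = 4.40.

(5.05, 4.40)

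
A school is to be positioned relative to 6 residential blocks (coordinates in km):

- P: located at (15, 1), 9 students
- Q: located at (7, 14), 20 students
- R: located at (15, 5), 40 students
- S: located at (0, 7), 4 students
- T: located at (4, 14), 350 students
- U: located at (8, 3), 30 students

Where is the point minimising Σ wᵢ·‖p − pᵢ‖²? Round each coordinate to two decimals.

The minimiser of Σwᵢ‖p−pᵢ‖² is the weighted centroid p* = (Σwᵢpᵢ)/(Σwᵢ).
Σwᵢ = 453.
Σwᵢxᵢ = 9·15 + 20·7 + 40·15 + 4·0 + 350·4 + 30·8 = 2515.
Σwᵢyᵢ = 9·1 + 20·14 + 40·5 + 4·7 + 350·14 + 30·3 = 5507.
x* = 2515/453 = 5.55, y* = 5507/453 = 12.16.

(5.55, 12.16)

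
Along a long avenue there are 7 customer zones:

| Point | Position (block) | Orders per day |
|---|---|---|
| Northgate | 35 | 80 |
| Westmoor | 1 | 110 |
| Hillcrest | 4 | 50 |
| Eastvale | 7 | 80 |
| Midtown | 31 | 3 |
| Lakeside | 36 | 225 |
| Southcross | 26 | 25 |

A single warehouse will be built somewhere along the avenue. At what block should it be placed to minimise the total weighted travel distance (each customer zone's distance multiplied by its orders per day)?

For a sum of weighted absolute distances on a line, the optimum is the weighted median (not the mean). Total weight W = 573; half-weight = 286.5.
Sort by position and accumulate weight:
  block 1 (Westmoor, w=110) → cum 110
  block 4 (Hillcrest, w=50) → cum 160
  block 7 (Eastvale, w=80) → cum 240
  block 26 (Southcross, w=25) → cum 265
  block 31 (Midtown, w=3) → cum 268
  block 35 (Northgate, w=80) → cum 348  ≥ 286.5 → median here
  block 36 (Lakeside, w=225) → cum 573
Optimal location: block 35.

x = 35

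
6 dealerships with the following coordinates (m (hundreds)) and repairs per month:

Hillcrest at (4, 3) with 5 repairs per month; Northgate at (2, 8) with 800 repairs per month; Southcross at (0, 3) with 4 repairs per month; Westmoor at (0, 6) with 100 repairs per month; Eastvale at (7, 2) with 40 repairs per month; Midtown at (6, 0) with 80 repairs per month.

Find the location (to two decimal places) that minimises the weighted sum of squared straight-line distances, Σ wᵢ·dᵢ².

(2.31, 6.91)

The minimiser of Σwᵢ‖p−pᵢ‖² is the weighted centroid p* = (Σwᵢpᵢ)/(Σwᵢ).
Σwᵢ = 1029.
Σwᵢxᵢ = 5·4 + 800·2 + 4·0 + 100·0 + 40·7 + 80·6 = 2380.
Σwᵢyᵢ = 5·3 + 800·8 + 4·3 + 100·6 + 40·2 + 80·0 = 7107.
x* = 2380/1029 = 2.31, y* = 7107/1029 = 6.91.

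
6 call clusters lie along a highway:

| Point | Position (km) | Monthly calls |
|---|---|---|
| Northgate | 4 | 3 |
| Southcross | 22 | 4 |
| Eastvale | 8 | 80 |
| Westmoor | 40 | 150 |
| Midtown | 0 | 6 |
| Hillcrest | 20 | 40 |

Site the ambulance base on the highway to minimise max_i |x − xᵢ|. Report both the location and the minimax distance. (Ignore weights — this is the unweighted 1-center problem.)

location 20, max distance 20

The 1-center on a line is the midpoint of the two extreme points: leftmost at 0, rightmost at 40.
Optimal location = (0 + 40)/2 = 20; maximum distance = (40 − 0)/2 = 20.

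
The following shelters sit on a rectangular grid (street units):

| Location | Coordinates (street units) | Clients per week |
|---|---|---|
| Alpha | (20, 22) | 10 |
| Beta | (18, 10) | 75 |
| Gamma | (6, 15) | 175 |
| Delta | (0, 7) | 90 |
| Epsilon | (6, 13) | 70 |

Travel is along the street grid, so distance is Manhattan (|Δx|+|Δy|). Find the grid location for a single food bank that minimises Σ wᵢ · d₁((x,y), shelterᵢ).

(6, 13)

Manhattan distance separates: Σwᵢ(|x−xᵢ|+|y−yᵢ|) = Σwᵢ|x−xᵢ| + Σwᵢ|y−yᵢ|, so x and y are optimised independently as 1-D weighted medians.
Total weight W = 420; half = 210.
x-coordinate, sorted with cumulative weight:
  x=0 (Delta, w=90) cum 90
  x=6 (Gamma, w=175) cum 265  ← median
  x=6 (Epsilon, w=70) cum 335
  x=18 (Beta, w=75) cum 410
  x=20 (Alpha, w=10) cum 420
⇒ x* = 6
y-coordinate, sorted with cumulative weight:
  y=7 (Delta, w=90) cum 90
  y=10 (Beta, w=75) cum 165
  y=13 (Epsilon, w=70) cum 235  ← median
  y=15 (Gamma, w=175) cum 410
  y=22 (Alpha, w=10) cum 420
⇒ y* = 13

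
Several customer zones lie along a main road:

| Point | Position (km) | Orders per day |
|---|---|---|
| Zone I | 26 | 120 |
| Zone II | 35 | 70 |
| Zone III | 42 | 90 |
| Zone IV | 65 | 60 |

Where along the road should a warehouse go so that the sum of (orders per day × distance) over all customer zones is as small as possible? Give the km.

x = 35

For a sum of weighted absolute distances on a line, the optimum is the weighted median (not the mean). Total weight W = 340; half-weight = 170.
Sort by position and accumulate weight:
  km 26 (Zone I, w=120) → cum 120
  km 35 (Zone II, w=70) → cum 190  ≥ 170 → median here
  km 42 (Zone III, w=90) → cum 280
  km 65 (Zone IV, w=60) → cum 340
Optimal location: km 35.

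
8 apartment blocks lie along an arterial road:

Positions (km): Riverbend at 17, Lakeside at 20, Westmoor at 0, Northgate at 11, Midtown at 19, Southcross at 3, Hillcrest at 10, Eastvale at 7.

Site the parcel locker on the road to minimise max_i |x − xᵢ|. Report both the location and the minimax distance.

The 1-center on a line is the midpoint of the two extreme points: leftmost at 0, rightmost at 20.
Optimal location = (0 + 20)/2 = 10; maximum distance = (20 − 0)/2 = 10.

location 10, max distance 10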